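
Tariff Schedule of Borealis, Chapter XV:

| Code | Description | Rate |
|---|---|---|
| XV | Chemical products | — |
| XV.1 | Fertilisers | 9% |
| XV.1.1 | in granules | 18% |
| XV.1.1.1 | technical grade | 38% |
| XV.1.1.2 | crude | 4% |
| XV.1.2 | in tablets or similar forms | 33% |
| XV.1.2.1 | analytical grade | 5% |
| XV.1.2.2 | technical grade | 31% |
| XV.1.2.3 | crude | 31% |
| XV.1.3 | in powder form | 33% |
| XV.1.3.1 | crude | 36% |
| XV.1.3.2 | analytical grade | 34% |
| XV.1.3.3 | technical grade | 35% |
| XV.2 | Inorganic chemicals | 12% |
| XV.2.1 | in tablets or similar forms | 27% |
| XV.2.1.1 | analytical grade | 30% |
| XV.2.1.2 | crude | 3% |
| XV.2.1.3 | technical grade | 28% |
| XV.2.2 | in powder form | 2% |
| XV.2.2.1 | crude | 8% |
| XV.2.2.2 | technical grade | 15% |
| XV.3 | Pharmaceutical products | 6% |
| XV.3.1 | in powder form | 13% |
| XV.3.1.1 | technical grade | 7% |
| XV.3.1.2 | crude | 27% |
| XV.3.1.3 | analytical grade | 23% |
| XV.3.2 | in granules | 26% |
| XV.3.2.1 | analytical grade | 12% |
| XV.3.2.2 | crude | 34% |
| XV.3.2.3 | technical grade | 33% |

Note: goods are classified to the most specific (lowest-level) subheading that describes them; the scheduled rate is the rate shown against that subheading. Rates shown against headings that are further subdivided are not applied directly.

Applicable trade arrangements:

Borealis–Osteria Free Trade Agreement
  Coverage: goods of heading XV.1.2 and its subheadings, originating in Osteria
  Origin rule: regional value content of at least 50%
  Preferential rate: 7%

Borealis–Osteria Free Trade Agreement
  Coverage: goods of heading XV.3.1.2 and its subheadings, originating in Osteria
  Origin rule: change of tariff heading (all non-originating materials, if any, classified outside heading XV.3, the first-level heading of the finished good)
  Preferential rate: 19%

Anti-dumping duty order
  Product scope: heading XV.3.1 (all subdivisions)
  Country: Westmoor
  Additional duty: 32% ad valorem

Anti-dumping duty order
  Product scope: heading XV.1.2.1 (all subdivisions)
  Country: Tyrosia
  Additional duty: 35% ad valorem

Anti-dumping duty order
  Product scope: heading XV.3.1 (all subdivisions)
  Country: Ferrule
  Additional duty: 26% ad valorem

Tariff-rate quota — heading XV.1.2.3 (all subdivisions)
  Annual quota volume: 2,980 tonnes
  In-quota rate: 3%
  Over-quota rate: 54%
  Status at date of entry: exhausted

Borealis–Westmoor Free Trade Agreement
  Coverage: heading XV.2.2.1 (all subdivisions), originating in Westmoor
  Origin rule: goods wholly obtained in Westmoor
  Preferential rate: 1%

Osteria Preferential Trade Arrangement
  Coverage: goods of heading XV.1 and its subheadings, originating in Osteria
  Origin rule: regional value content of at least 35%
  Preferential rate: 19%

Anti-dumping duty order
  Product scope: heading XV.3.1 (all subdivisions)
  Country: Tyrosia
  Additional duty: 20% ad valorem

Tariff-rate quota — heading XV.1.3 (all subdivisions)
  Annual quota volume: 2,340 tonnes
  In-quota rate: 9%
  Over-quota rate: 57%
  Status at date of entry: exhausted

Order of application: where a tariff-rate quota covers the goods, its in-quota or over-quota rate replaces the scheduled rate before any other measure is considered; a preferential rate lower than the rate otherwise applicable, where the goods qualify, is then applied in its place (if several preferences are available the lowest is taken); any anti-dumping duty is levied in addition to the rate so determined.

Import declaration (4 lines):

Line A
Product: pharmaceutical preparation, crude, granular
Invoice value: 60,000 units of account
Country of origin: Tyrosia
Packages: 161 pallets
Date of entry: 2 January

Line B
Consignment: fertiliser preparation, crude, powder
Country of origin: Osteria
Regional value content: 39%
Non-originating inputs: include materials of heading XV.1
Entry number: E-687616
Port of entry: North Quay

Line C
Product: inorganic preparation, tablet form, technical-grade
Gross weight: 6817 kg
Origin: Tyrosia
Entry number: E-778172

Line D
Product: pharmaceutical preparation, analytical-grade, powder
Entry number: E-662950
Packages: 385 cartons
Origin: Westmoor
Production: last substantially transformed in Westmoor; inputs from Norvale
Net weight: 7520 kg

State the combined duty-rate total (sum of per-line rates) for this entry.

Line A: pharmaceutical → XV.3; granular → XV.3.2; crude → XV.3.2.2. Scheduled 34%. No special measure applies. → 34%.
Line B: fertiliser → XV.1; powder → XV.1.3; crude → XV.1.3.1. Scheduled 36%. quota on XV.1.3 exhausted → over-quota 57%; Osteria agreement on XV.1.2: XV.1.3.1 not covered; Osteria agreement on XV.3.1.2: XV.1.3.1 not covered; Osteria agreement on XV.1: RVC ≥ 35% → 19% available; preferential 19%. → 19%.
Line C: inorganic → XV.2; tablet form → XV.2.1; technical-grade → XV.2.1.3. Scheduled 28%. No special measure applies. → 28%.
Line D: pharmaceutical → XV.3; powder → XV.3.1; analytical-grade → XV.3.1.3. Scheduled 23%. Westmoor agreement on XV.2.2.1: XV.3.1.3 not covered; anti-dumping (Westmoor, XV.3.1): +32%; total 23% + 32% = 55%. → 55%.
Sum: 34% + 19% + 28% + 55% = 136%.

136%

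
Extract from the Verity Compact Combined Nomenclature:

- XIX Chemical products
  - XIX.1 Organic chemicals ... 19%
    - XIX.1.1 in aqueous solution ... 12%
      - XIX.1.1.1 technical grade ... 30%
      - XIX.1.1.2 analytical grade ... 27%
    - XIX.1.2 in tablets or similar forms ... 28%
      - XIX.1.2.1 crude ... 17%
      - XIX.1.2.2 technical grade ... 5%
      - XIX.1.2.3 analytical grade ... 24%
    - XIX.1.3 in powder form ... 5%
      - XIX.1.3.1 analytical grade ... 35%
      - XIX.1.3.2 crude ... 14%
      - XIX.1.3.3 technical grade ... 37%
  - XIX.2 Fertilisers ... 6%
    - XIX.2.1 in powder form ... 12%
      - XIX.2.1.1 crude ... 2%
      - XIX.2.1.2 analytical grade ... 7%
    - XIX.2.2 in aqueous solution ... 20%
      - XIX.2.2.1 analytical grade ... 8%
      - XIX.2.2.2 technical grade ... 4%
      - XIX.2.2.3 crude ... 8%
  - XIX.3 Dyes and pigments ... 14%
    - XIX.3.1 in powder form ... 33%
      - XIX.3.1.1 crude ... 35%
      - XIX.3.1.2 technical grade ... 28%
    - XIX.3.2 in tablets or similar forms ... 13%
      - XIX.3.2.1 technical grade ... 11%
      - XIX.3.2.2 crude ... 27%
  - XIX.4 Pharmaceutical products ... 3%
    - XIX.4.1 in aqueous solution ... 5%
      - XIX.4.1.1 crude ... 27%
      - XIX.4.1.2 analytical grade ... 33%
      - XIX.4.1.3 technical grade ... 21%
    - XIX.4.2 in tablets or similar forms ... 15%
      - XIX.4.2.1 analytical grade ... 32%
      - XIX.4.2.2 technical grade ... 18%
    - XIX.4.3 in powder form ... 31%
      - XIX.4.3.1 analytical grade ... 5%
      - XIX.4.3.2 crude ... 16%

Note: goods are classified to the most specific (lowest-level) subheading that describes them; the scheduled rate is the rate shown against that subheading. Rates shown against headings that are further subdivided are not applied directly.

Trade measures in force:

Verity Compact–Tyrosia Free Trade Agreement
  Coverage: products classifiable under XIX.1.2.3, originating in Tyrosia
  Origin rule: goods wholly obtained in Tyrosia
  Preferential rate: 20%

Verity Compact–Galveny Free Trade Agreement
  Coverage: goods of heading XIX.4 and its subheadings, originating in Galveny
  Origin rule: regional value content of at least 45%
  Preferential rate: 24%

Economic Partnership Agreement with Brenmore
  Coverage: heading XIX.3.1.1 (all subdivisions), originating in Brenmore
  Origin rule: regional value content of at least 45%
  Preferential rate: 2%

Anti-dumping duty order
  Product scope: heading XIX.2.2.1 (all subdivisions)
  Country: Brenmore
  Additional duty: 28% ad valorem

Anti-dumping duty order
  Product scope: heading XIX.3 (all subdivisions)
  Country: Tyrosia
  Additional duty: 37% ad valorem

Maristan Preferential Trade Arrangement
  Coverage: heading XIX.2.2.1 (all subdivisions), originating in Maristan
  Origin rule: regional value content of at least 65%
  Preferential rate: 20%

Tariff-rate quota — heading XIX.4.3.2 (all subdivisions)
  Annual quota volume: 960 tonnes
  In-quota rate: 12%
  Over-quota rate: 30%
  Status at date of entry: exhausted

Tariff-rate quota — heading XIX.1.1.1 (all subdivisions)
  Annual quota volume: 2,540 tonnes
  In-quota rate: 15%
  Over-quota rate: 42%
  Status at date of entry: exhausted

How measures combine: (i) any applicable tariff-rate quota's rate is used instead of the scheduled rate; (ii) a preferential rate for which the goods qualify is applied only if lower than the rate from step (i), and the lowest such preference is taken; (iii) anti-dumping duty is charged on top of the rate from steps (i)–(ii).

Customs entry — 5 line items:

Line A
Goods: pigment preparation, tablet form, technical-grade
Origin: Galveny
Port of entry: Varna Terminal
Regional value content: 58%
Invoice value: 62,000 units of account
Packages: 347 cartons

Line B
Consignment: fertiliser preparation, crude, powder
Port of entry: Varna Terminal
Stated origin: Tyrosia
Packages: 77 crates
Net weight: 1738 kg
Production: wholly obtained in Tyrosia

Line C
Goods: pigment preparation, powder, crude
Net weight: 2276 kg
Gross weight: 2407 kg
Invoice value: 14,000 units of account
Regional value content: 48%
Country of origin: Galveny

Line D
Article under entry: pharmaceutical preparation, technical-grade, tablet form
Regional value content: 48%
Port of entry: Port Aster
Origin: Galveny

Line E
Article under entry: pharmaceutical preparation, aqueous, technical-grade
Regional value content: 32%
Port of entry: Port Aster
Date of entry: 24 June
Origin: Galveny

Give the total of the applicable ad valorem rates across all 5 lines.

Line A: pigment → XIX.3; tablet form → XIX.3.2; technical-grade → XIX.3.2.1. Scheduled 11%. Galveny agreement on XIX.4: XIX.3.2.1 not covered. → 11%.
Line B: fertiliser → XIX.2; powder → XIX.2.1; crude → XIX.2.1.1. Scheduled 2%. Tyrosia agreement on XIX.1.2.3: XIX.2.1.1 not covered. → 2%.
Line C: pigment → XIX.3; powder → XIX.3.1; crude → XIX.3.1.1. Scheduled 35%. Galveny agreement on XIX.4: XIX.3.1.1 not covered. → 35%.
Line D: pharmaceutical → XIX.4; tablet form → XIX.4.2; technical-grade → XIX.4.2.2. Scheduled 18%. Galveny agreement on XIX.4: RVC ≥ 45% → 24% available; preference 24% not lower than 18% → no reduction. → 18%.
Line E: pharmaceutical → XIX.4; aqueous → XIX.4.1; technical-grade → XIX.4.1.3. Scheduled 21%. Galveny agreement on XIX.4: RVC < 45%. → 21%.
Sum: 11% + 2% + 35% + 18% + 21% = 87%.

87%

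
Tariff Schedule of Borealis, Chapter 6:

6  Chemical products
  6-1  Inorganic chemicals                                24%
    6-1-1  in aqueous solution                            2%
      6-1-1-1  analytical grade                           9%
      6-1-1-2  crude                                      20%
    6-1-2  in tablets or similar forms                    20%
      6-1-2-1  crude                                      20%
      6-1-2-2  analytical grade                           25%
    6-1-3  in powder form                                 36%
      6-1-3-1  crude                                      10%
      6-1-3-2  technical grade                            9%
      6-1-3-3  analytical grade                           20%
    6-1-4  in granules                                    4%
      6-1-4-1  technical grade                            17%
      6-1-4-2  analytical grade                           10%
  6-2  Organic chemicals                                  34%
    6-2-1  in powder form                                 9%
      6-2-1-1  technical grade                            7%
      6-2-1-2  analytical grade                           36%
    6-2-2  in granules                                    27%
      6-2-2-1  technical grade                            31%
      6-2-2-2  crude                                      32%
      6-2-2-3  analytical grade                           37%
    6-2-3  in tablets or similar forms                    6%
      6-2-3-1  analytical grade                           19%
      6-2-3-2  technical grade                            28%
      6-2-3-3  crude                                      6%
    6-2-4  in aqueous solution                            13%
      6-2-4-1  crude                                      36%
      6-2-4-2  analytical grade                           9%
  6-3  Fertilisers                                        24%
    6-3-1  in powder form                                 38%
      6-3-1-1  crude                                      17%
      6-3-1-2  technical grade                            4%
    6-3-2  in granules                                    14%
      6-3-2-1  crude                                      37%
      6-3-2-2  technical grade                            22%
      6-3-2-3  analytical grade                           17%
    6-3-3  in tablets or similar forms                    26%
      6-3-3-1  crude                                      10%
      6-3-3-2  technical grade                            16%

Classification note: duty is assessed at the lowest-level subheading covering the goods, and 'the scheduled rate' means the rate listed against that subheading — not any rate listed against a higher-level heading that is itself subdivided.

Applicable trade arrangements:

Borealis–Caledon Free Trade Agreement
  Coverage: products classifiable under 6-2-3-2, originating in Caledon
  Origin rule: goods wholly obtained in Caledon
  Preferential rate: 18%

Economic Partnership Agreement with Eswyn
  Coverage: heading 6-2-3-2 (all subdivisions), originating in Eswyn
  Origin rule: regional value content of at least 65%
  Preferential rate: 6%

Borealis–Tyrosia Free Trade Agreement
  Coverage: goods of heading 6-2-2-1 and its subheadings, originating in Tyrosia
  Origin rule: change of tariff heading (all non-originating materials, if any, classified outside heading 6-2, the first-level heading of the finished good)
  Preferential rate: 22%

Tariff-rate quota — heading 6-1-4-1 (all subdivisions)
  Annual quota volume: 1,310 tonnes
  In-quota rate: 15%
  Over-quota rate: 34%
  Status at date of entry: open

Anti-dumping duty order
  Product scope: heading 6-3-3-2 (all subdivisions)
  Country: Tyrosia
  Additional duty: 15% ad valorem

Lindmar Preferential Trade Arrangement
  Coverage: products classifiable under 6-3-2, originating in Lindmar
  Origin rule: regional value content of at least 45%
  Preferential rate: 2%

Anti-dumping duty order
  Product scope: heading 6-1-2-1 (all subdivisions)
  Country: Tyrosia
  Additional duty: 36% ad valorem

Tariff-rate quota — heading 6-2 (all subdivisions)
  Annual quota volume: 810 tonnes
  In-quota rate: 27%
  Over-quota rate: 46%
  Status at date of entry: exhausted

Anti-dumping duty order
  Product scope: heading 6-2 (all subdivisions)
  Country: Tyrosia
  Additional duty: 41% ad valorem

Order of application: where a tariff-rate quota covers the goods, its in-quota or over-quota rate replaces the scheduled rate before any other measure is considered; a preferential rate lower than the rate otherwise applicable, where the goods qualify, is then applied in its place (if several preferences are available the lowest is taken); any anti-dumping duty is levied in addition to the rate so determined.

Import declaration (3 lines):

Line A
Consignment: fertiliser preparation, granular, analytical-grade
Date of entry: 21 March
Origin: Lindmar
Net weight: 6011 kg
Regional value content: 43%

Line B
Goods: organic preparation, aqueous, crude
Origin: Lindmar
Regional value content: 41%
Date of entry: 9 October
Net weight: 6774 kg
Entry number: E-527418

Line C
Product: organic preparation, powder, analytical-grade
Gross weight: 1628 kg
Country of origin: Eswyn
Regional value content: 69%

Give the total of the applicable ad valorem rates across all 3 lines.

Line A: fertiliser → 6-3; granular → 6-3-2; analytical-grade → 6-3-2-3. Scheduled 17%. Lindmar agreement on 6-3-2: RVC < 45%. → 17%.
Line B: organic → 6-2; aqueous → 6-2-4; crude → 6-2-4-1. Scheduled 36%. quota on 6-2 exhausted → over-quota 46%; Lindmar agreement on 6-3-2: 6-2-4-1 not covered. → 46%.
Line C: organic → 6-2; powder → 6-2-1; analytical-grade → 6-2-1-2. Scheduled 36%. quota on 6-2 exhausted → over-quota 46%; Eswyn agreement on 6-2-3-2: 6-2-1-2 not covered. → 46%.
Sum: 17% + 46% + 46% = 109%.

109%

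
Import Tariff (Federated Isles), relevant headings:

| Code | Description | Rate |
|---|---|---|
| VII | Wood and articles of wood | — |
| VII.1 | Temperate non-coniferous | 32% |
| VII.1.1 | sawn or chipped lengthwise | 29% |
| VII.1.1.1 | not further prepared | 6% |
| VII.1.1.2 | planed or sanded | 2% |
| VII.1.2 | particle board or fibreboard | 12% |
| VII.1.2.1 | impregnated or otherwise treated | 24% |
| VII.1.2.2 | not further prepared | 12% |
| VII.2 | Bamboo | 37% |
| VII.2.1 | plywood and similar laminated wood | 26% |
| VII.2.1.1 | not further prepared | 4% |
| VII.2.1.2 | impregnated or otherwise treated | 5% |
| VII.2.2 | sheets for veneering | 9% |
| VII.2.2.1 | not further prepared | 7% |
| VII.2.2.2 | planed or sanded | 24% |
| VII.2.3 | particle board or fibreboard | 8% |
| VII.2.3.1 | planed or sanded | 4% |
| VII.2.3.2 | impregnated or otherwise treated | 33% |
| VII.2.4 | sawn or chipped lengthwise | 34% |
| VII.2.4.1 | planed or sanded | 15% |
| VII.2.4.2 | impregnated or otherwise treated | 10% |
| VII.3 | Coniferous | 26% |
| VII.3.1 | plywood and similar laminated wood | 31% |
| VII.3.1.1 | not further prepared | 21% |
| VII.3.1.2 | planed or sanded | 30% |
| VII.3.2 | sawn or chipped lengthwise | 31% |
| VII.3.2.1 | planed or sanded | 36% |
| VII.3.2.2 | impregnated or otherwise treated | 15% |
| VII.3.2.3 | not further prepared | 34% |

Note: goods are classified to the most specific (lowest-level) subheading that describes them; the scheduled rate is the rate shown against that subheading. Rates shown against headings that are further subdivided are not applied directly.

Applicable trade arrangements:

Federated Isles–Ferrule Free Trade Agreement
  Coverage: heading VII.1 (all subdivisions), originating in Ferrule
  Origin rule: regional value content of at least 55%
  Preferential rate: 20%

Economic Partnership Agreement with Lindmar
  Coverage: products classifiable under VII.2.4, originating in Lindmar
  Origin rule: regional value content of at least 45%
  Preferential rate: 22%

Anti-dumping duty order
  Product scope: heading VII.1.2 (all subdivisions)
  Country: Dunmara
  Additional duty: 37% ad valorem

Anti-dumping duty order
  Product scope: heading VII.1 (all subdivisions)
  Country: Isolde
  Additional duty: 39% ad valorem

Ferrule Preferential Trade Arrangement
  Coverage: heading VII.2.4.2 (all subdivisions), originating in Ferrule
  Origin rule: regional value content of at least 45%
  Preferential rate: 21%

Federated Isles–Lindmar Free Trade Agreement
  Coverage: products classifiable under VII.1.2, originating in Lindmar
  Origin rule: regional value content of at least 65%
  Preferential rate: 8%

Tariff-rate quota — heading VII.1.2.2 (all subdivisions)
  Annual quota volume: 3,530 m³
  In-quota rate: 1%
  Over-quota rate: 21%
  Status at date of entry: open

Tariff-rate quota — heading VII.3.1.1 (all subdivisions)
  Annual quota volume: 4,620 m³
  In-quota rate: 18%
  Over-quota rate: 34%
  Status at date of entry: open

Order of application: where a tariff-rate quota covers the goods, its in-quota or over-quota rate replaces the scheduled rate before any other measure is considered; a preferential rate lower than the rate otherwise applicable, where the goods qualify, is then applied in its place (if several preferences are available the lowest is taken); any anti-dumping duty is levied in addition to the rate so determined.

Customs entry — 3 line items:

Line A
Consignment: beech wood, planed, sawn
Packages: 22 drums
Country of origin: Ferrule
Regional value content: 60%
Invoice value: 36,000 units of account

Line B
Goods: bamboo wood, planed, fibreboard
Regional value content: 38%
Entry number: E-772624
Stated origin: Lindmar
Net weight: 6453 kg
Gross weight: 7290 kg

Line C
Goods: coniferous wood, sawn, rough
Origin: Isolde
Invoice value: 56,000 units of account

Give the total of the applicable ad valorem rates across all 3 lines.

40%

Line A: beech → VII.1; sawn → VII.1.1; planed → VII.1.1.2. Scheduled 2%. Ferrule agreement on VII.1: RVC ≥ 55% → 20% available; Ferrule agreement on VII.2.4.2: VII.1.1.2 not covered; preference 20% not lower than 2% → no reduction. → 2%.
Line B: bamboo → VII.2; fibreboard → VII.2.3; planed → VII.2.3.1. Scheduled 4%. Lindmar agreement on VII.2.4: VII.2.3.1 not covered; Lindmar agreement on VII.1.2: VII.2.3.1 not covered. → 4%.
Line C: coniferous → VII.3; sawn → VII.3.2; rough → VII.3.2.3. Scheduled 34%. No special measure applies. → 34%.
Sum: 2% + 4% + 34% = 40%.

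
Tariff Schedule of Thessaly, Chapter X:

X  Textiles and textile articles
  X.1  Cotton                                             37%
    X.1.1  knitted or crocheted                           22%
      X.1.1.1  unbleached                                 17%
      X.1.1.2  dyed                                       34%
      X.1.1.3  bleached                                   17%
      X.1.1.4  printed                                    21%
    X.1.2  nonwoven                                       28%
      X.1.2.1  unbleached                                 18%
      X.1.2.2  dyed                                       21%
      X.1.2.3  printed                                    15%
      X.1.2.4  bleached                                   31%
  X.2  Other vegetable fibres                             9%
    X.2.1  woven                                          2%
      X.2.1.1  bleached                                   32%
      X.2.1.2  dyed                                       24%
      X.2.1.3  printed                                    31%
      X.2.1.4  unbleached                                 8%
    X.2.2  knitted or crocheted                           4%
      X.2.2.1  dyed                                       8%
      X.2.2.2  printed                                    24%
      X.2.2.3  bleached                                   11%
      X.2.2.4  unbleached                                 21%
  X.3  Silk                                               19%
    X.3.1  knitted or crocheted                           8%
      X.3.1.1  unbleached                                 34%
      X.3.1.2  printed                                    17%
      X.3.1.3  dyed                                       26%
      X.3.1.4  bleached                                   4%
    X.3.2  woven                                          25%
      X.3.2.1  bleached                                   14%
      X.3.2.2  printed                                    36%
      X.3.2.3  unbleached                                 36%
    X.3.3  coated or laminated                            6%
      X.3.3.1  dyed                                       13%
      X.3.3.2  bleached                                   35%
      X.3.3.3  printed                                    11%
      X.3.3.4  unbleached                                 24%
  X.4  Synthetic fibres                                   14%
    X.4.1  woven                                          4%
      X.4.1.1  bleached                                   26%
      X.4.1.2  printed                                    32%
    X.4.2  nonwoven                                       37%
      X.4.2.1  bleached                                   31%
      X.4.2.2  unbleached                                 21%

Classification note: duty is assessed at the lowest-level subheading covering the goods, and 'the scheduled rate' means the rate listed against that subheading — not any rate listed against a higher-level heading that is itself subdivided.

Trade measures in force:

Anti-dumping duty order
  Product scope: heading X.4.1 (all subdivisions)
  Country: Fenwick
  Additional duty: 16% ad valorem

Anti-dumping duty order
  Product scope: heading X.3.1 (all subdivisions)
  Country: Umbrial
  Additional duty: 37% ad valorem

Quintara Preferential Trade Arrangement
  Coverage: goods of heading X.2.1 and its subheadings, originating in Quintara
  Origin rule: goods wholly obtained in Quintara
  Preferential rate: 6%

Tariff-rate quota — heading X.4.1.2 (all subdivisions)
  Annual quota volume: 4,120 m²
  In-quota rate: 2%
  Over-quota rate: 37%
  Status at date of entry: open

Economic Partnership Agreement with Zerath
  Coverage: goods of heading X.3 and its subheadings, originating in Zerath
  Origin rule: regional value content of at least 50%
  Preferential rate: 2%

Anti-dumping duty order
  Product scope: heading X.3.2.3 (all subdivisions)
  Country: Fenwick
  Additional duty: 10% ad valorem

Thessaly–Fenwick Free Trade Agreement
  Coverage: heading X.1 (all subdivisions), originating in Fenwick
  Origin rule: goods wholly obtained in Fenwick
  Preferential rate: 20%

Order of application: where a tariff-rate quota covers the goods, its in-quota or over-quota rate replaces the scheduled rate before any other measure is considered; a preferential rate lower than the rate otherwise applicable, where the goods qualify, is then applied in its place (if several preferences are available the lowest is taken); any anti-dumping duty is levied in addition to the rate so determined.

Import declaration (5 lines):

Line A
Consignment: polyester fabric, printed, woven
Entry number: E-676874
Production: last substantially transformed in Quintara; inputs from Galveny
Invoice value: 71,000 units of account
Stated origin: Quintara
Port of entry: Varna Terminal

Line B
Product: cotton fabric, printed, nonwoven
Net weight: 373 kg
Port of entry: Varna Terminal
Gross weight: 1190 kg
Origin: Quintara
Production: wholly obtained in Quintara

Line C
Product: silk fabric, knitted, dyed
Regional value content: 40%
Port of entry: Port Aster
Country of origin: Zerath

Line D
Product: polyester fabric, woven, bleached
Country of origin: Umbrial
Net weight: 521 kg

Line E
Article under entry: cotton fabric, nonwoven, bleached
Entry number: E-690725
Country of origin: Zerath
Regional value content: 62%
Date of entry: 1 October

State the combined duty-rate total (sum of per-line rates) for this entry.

100%

Line A: polyester → X.4; woven → X.4.1; printed → X.4.1.2. Scheduled 32%. quota on X.4.1.2 open → in-quota 2%; Quintara agreement on X.2.1: X.4.1.2 not covered. → 2%.
Line B: cotton → X.1; nonwoven → X.1.2; printed → X.1.2.3. Scheduled 15%. Quintara agreement on X.2.1: X.1.2.3 not covered. → 15%.
Line C: silk → X.3; knitted → X.3.1; dyed → X.3.1.3. Scheduled 26%. Zerath agreement on X.3: RVC < 50%. → 26%.
Line D: polyester → X.4; woven → X.4.1; bleached → X.4.1.1. Scheduled 26%. No special measure applies. → 26%.
Line E: cotton → X.1; nonwoven → X.1.2; bleached → X.1.2.4. Scheduled 31%. Zerath agreement on X.3: X.1.2.4 not covered. → 31%.
Sum: 2% + 15% + 26% + 26% + 31% = 100%.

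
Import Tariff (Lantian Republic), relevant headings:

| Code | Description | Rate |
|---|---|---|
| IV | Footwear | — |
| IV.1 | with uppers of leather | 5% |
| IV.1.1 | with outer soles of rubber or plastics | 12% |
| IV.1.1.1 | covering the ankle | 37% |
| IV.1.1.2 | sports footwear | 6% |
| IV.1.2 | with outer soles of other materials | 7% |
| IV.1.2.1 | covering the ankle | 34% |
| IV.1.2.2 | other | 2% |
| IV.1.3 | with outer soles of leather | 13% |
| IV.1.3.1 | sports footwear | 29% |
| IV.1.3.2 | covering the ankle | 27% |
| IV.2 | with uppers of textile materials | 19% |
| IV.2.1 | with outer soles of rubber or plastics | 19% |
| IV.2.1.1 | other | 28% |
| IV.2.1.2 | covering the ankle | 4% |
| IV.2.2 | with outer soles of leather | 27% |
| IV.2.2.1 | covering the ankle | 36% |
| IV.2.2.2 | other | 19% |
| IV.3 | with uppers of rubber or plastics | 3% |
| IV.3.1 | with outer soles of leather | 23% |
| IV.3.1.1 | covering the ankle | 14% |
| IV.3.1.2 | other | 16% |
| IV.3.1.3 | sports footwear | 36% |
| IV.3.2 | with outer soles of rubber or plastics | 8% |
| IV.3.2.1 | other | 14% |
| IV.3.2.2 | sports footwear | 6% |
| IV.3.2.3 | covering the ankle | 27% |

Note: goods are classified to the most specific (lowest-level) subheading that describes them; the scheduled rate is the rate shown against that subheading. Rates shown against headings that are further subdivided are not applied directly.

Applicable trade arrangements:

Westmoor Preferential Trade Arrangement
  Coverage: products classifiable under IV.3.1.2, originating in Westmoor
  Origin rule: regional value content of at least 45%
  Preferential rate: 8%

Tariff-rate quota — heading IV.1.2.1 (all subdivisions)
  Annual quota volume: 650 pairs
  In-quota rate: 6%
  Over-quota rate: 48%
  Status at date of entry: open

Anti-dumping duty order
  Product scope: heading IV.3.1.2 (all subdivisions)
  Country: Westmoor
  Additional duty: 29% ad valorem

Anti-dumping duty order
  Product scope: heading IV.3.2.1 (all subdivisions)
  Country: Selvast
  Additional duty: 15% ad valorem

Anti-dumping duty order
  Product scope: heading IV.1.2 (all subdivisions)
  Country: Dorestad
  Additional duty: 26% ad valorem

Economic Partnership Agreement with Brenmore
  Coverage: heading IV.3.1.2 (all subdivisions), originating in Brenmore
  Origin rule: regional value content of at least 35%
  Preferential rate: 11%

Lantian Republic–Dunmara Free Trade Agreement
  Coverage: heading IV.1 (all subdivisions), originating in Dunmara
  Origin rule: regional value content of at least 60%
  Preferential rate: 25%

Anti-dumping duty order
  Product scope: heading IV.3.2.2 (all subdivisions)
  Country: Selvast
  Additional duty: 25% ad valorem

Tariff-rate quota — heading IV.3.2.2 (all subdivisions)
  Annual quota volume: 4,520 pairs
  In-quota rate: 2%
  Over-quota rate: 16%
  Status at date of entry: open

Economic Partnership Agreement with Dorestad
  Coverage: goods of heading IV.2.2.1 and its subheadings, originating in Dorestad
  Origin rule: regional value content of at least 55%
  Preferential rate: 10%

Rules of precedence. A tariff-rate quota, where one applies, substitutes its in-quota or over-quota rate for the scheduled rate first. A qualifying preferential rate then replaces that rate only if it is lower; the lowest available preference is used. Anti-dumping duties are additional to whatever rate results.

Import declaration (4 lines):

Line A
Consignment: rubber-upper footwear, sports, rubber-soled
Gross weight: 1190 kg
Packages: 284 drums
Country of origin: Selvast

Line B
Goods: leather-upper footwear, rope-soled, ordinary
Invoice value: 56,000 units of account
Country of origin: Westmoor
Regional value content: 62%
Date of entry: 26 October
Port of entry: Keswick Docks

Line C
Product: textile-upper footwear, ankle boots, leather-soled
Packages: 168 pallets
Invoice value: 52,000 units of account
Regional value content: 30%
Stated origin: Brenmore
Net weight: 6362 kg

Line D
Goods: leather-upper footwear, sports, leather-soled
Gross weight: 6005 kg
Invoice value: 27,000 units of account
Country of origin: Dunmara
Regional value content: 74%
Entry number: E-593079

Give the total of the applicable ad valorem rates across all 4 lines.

90%

Line A: rubber-upper → IV.3; rubber-soled → IV.3.2; sports → IV.3.2.2. Scheduled 6%. quota on IV.3.2.2 open → in-quota 2%; anti-dumping (Selvast, IV.3.2.2): +25%; total 2% + 25% = 27%. → 27%.
Line B: leather-upper → IV.1; rope-soled → IV.1.2; ordinary → IV.1.2.2. Scheduled 2%. Westmoor agreement on IV.3.1.2: IV.1.2.2 not covered. → 2%.
Line C: textile-upper → IV.2; leather-soled → IV.2.2; ankle boots → IV.2.2.1. Scheduled 36%. Brenmore agreement on IV.3.1.2: IV.2.2.1 not covered. → 36%.
Line D: leather-upper → IV.1; leather-soled → IV.1.3; sports → IV.1.3.1. Scheduled 29%. Dunmara agreement on IV.1: RVC ≥ 60% → 25% available; preferential 25%. → 25%.
Sum: 27% + 2% + 36% + 25% = 90%.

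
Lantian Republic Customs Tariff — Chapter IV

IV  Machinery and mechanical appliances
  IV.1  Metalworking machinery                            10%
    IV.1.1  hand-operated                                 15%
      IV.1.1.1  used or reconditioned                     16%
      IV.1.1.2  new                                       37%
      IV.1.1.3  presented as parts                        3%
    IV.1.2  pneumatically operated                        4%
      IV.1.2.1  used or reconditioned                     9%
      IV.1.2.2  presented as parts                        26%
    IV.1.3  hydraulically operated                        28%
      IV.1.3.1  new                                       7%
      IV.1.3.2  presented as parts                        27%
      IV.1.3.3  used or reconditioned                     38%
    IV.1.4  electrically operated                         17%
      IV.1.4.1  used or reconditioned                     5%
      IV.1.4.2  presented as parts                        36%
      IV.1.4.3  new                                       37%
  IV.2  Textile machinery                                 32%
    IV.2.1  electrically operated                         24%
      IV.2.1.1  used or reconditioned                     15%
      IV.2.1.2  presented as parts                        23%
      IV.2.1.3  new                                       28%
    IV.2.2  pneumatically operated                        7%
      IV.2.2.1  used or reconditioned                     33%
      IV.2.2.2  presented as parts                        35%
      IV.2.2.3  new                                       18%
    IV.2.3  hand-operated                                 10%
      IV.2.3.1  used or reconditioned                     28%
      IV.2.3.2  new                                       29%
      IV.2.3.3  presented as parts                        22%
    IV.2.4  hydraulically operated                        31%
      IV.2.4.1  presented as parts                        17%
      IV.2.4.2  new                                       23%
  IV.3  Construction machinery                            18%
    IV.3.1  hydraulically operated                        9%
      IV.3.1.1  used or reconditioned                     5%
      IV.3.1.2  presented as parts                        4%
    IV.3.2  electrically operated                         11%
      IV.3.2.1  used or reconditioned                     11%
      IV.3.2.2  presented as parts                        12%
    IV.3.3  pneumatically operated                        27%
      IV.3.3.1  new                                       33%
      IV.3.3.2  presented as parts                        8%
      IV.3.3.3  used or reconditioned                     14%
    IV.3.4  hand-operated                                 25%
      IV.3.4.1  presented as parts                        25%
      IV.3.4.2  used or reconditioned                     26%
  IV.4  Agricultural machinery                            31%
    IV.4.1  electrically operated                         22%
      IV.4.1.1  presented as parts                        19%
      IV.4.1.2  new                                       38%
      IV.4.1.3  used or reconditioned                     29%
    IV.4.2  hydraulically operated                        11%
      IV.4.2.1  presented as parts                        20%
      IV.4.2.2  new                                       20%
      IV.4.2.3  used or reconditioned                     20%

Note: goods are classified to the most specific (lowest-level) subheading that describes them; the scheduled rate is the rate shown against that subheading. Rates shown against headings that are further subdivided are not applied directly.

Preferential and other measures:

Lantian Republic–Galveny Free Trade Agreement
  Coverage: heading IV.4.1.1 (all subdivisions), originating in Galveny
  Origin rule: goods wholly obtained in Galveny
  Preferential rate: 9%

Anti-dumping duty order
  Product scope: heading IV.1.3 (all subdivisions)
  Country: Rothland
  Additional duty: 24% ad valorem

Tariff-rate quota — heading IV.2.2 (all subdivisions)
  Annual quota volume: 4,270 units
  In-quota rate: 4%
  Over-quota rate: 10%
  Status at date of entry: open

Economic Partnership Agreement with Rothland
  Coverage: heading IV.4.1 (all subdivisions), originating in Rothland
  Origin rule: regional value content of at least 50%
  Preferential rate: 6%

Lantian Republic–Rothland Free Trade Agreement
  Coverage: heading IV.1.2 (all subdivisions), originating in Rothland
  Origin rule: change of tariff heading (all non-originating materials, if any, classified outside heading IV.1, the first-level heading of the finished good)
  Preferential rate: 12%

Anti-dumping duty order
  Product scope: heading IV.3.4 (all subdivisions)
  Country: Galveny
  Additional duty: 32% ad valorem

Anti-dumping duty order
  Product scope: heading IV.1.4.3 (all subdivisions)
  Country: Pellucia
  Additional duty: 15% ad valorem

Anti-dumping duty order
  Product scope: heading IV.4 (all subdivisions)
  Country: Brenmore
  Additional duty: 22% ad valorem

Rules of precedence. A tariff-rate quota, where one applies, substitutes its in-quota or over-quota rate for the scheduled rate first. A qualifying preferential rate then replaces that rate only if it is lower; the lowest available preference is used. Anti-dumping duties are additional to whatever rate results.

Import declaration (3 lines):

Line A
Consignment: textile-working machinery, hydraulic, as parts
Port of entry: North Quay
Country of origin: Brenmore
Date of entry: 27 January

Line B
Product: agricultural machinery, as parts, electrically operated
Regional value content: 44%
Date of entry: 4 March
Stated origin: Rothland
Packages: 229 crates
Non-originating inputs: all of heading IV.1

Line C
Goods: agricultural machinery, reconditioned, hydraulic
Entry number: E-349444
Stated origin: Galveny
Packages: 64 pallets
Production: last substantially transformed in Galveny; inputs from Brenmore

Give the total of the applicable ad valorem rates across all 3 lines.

Line A: textile-working → IV.2; hydraulic → IV.2.4; as parts → IV.2.4.1. Scheduled 17%. No special measure applies. → 17%.
Line B: agricultural → IV.4; electrically operated → IV.4.1; as parts → IV.4.1.1. Scheduled 19%. Rothland agreement on IV.4.1: RVC < 50%; Rothland agreement on IV.1.2: IV.4.1.1 not covered. → 19%.
Line C: agricultural → IV.4; hydraulic → IV.4.2; reconditioned → IV.4.2.3. Scheduled 20%. Galveny agreement on IV.4.1.1: IV.4.2.3 not covered. → 20%.
Sum: 17% + 19% + 20% = 56%.

56%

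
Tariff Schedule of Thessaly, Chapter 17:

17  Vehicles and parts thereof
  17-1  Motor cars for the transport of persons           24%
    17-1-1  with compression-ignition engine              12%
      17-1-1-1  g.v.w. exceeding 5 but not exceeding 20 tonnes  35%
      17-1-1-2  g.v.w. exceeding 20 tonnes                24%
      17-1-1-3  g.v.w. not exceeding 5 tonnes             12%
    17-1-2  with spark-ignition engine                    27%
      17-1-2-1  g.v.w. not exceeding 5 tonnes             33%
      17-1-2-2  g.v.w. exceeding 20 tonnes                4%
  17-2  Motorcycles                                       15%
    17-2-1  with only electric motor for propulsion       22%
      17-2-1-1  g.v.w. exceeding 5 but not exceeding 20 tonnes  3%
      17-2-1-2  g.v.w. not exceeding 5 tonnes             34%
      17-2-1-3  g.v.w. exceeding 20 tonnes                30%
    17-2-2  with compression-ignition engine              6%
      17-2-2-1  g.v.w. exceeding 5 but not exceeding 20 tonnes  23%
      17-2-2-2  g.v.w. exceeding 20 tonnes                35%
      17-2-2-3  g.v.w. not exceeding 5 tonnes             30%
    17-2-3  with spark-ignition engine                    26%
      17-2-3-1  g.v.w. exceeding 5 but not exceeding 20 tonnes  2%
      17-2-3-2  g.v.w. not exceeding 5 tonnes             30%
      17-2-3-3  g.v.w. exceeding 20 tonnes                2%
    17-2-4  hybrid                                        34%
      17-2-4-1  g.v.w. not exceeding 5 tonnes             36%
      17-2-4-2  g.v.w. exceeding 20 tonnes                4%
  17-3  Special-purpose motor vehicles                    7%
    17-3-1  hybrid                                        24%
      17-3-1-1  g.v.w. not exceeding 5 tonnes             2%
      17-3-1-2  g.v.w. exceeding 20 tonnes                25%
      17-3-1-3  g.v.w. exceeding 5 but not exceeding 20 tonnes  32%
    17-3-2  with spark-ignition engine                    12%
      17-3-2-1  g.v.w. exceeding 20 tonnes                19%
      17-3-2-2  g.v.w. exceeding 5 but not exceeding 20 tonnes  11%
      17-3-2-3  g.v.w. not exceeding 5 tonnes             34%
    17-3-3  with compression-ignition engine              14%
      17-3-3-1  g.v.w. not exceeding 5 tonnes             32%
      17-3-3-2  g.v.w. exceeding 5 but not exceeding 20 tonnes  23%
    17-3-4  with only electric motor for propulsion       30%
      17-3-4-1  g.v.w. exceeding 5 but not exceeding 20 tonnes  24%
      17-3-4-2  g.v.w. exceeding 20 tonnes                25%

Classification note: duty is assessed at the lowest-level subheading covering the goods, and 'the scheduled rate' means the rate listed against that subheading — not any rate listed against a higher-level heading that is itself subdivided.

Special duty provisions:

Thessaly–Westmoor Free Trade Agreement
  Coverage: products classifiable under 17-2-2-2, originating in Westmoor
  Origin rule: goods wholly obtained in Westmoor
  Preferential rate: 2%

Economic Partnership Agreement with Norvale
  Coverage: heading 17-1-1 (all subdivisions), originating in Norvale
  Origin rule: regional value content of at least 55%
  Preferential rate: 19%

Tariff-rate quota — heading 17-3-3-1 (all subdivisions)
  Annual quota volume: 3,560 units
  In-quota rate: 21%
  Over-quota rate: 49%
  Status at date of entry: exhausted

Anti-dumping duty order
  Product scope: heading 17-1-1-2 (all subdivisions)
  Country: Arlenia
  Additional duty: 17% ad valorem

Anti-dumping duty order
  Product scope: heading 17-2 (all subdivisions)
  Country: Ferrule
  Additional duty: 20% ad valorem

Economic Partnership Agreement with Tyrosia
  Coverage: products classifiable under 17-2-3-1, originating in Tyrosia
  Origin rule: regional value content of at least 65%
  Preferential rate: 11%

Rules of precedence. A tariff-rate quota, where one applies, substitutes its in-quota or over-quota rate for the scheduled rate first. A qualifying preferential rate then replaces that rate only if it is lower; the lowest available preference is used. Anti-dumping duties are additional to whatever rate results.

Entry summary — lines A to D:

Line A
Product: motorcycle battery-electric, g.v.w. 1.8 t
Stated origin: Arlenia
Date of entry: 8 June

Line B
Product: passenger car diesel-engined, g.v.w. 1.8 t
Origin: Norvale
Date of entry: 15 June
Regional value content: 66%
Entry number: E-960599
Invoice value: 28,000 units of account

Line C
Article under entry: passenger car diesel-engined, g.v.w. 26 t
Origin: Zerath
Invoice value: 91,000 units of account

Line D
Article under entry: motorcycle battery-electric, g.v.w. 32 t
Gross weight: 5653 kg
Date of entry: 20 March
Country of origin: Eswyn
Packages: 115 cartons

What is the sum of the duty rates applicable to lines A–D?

100%

Line A: motorcycle → 17-2; battery-electric → 17-2-1; g.v.w. 1.8 t → 17-2-1-2. Scheduled 34%. No special measure applies. → 34%.
Line B: passenger car → 17-1; diesel-engined → 17-1-1; g.v.w. 1.8 t → 17-1-1-3. Scheduled 12%. Norvale agreement on 17-1-1: RVC ≥ 55% → 19% available; preference 19% not lower than 12% → no reduction. → 12%.
Line C: passenger car → 17-1; diesel-engined → 17-1-1; g.v.w. 26 t → 17-1-1-2. Scheduled 24%. No special measure applies. → 24%.
Line D: motorcycle → 17-2; battery-electric → 17-2-1; g.v.w. 32 t → 17-2-1-3. Scheduled 30%. No special measure applies. → 30%.
Sum: 34% + 12% + 24% + 30% = 100%.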